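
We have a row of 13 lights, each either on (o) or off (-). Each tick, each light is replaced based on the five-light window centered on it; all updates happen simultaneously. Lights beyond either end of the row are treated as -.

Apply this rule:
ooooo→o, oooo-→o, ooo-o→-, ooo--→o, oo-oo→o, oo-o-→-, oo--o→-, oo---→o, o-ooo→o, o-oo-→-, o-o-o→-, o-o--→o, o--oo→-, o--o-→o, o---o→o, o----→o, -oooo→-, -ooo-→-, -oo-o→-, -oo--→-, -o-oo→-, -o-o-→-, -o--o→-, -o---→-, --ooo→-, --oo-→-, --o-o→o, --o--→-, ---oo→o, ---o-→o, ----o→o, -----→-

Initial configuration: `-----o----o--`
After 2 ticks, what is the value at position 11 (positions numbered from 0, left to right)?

o

---oo--ooo--o
-oo------o-o-
position 11 holds o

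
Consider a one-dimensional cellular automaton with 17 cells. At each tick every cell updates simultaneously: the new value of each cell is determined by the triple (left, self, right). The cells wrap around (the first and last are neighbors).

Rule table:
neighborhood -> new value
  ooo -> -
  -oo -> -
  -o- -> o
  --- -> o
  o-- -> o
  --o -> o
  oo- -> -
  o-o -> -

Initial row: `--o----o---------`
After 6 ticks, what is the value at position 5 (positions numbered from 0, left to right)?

tick 1: ooooooooooooooooo
tick 2: -----------------
tick 3: ooooooooooooooooo  (repeats tick 1; period 2)
tick 6: -----------------
position 5 holds -

-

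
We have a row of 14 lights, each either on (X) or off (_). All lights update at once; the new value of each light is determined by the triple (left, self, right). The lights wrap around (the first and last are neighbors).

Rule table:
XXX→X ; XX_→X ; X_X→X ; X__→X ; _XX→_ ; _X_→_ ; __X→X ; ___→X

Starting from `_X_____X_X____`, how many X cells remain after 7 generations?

11

X_XXXXX_X_XXXX
XX_XXXXX_X_XXX
XXX_XXXXX_X_XX
XXXX_XXXXX_X_X
XXXXX_XXXXX_X_
_XXXXX_XXXXX_X
X_XXXXX_XXXXX_
count of X: 11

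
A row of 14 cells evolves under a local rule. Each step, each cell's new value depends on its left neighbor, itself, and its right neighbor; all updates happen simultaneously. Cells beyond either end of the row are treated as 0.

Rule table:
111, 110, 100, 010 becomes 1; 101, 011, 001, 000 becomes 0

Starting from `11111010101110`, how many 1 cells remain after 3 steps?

6

01111010100111
00111010110011
00011010011001
count of 1: 6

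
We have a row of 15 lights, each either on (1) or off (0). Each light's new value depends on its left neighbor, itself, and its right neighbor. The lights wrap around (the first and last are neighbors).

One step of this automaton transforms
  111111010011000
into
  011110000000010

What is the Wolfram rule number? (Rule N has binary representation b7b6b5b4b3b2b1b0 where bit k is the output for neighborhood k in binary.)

129

position 1: 111 → 1  (bit 7 = 1)
position 5: 110 → 0  (bit 6 = 0)
position 6: 101 → 0  (bit 5 = 0)
position 8: 100 → 0  (bit 4 = 0)
position 0: 011 → 0  (bit 3 = 0)
position 7: 010 → 0  (bit 2 = 0)
position 9: 001 → 0  (bit 1 = 0)
position 13: 000 → 1  (bit 0 = 1)
bits b7..b0 = 10000001 = 129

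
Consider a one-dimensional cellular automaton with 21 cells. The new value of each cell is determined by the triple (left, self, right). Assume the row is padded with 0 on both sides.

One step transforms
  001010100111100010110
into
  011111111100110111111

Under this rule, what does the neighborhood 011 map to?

1

At position 9 the neighborhood is 011; the next row has 1 there.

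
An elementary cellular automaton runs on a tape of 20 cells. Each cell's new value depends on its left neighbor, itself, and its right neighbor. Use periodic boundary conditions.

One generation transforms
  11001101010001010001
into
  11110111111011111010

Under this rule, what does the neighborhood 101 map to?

At position 6 the neighborhood is 101; the next row has 1 there.

1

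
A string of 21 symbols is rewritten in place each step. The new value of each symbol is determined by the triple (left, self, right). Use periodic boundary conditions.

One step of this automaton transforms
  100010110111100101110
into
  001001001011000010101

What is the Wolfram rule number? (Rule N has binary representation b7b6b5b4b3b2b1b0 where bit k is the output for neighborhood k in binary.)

161

position 10: 111 → 1  (bit 7 = 1)
position 7: 110 → 0  (bit 6 = 0)
position 5: 101 → 1  (bit 5 = 1)
position 1: 100 → 0  (bit 4 = 0)
position 6: 011 → 0  (bit 3 = 0)
position 0: 010 → 0  (bit 2 = 0)
position 3: 001 → 0  (bit 1 = 0)
position 2: 000 → 1  (bit 0 = 1)
bits b7..b0 = 10100001 = 161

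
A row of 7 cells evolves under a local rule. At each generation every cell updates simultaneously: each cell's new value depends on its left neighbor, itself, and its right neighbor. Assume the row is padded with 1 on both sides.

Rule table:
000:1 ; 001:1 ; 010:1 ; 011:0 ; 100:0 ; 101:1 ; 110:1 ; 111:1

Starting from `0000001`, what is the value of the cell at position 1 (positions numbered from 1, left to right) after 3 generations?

1

generation 1: 0111110
generation 2: 1011111
generation 3: 1101111
position 1 holds 1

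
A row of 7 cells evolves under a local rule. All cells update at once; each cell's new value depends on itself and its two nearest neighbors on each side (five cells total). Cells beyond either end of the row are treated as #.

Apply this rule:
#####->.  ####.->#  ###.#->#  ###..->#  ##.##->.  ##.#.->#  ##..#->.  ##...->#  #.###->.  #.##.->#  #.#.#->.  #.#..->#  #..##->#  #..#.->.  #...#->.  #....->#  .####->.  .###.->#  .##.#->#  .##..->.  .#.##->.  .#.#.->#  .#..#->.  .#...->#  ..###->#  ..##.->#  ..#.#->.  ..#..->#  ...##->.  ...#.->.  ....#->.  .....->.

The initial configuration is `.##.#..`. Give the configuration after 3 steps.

#..#..#

step 1: .####.#
step 2: ...##..
step 3: #..#..#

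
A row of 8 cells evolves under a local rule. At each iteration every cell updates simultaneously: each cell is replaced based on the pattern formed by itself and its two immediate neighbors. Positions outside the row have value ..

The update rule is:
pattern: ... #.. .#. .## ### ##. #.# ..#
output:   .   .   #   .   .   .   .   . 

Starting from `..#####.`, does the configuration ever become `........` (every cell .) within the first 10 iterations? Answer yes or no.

yes

iteration 1: ........
all cells are . at iteration 1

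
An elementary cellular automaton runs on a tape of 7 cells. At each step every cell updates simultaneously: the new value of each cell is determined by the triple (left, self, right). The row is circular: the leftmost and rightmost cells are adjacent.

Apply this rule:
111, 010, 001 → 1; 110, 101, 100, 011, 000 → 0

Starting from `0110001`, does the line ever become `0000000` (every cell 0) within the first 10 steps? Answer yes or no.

step 1: 0000011
step 2: 0000100
step 3: 0001100
step 4: 0010000
step 5: 0110000
step 6: 1000000
step 7: 1000001
step 8: 0000010
step 9: 0000110
step 10: 0001000
step 10 is 0001000, still not uniform 0

no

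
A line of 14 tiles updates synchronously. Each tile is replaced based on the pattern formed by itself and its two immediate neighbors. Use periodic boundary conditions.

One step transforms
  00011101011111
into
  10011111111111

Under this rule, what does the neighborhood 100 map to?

1

At position 0 the neighborhood is 100; the next row has 1 there.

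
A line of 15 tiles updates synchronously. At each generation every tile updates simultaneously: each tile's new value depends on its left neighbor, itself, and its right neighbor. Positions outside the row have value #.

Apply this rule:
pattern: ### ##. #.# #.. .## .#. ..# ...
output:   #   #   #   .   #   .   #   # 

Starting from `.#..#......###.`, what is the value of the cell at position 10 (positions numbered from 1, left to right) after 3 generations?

#..#..#########
#.#..##########
##..###########
position 10 holds #

#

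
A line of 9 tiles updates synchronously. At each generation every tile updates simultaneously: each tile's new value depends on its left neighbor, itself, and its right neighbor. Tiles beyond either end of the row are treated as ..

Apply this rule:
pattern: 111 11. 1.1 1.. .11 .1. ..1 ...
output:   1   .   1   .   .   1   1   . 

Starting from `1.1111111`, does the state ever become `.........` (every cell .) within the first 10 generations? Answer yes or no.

11.11111.
..1.111..
.111.1...
1.1.11...
1111.....
.11......
1........
1........  (fixed point — unchanged through generation 10)
generation 10 is 1........, still not uniform .

no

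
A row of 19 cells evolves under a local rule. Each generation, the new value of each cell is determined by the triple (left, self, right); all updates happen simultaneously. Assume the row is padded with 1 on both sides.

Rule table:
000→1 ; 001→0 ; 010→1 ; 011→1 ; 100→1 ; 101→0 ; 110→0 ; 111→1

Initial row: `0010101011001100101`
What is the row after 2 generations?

generation 1: 1010101010101010101
generation 2: 0010101010101010101

0010101010101010101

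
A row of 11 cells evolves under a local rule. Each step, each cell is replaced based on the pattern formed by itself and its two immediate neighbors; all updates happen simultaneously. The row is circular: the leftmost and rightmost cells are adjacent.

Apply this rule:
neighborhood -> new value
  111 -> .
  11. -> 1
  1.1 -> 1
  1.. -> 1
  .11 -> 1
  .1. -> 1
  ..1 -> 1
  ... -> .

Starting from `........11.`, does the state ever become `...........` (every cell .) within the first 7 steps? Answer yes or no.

.......1111
1.....11..1
11...111111
.11.11.....
1111111....
1.....11..1  (repeats step 2; period 4)
step 7: 11...111111
step 7 is 11...111111, still not uniform .

no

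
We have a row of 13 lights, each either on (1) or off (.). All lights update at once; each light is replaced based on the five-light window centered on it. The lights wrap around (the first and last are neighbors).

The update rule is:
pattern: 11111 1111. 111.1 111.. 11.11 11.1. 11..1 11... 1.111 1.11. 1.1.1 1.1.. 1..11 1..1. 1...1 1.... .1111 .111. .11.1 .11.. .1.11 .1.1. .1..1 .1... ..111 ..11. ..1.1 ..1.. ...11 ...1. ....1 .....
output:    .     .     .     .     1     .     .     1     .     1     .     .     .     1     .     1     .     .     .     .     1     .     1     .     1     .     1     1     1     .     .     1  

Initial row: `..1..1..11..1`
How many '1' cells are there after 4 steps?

1111111....11
.......11.11.
11111.1..11.1
.......1...1.
count of 1: 2

2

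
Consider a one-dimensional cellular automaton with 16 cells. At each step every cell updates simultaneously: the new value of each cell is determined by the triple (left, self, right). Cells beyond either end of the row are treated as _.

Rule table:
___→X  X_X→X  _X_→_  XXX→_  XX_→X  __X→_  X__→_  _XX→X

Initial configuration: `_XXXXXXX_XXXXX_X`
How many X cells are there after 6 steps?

step 1: _X_____XXX___XX_
step 2: ___XXX_X_X_X_XX_
step 3: XX_X_XX_X_X_XXX_
step 4: XXX_XXXX_X_XX_X_
step 5: X_XXX__XX_XXXX__
step 6: _XX_X__XXXX__X_X
count of X: 9

9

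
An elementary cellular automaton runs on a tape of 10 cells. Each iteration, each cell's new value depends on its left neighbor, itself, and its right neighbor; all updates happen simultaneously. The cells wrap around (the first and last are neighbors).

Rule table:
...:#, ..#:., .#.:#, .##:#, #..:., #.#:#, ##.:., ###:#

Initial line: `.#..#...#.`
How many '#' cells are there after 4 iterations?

5

iteration 1: .#..#.#.#.
iteration 2: .#..#####.
iteration 3: .#..####..
iteration 4: .#..###..#
count of #: 5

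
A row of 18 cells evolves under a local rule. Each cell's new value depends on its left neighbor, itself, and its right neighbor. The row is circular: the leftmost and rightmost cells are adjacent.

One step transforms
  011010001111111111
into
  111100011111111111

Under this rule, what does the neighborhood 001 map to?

1

At position 7 the neighborhood is 001; the next row has 1 there.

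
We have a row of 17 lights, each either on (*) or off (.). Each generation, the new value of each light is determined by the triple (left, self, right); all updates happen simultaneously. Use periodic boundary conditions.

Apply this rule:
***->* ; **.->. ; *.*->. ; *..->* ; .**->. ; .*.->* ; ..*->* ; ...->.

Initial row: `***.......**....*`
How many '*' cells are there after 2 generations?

**.*.....*..*..*.
...**...********.
count of *: 10

10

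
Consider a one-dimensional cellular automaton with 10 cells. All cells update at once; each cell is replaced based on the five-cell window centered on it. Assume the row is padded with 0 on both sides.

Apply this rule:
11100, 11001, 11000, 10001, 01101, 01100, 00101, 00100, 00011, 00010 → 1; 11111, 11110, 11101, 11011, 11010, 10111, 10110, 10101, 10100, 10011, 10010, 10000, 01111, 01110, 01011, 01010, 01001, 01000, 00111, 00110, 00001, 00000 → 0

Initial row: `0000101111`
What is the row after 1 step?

0001100001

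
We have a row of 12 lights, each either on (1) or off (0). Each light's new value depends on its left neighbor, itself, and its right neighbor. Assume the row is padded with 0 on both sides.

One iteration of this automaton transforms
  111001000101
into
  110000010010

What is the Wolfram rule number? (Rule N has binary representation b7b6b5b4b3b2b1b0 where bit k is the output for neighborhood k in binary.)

169

position 1: 111 → 1  (bit 7 = 1)
position 2: 110 → 0  (bit 6 = 0)
position 10: 101 → 1  (bit 5 = 1)
position 3: 100 → 0  (bit 4 = 0)
position 0: 011 → 1  (bit 3 = 1)
position 5: 010 → 0  (bit 2 = 0)
position 4: 001 → 0  (bit 1 = 0)
position 7: 000 → 1  (bit 0 = 1)
bits b7..b0 = 10101001 = 169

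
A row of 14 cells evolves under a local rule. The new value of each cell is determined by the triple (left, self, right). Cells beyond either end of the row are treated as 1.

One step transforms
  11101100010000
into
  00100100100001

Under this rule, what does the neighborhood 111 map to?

0

At position 0 the neighborhood is 111; the next row has 0 there.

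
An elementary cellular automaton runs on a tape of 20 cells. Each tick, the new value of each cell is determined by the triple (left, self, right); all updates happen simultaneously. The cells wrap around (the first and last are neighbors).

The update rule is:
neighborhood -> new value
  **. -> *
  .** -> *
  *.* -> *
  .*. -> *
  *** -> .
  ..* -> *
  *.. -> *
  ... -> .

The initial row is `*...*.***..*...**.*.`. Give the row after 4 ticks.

**.****.*****.******
.***..***...***.....
**.****.**.**.**....
****..***********..*

****..***********..*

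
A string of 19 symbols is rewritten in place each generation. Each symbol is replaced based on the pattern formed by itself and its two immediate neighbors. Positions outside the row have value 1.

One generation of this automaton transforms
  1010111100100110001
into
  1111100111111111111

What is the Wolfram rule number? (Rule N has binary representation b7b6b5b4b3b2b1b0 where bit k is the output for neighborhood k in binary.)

position 5: 111 → 0  (bit 7 = 0)
position 0: 110 → 1  (bit 6 = 1)
position 1: 101 → 1  (bit 5 = 1)
position 8: 100 → 1  (bit 4 = 1)
position 4: 011 → 1  (bit 3 = 1)
position 2: 010 → 1  (bit 2 = 1)
position 9: 001 → 1  (bit 1 = 1)
position 16: 000 → 1  (bit 0 = 1)
bits b7..b0 = 01111111 = 127

127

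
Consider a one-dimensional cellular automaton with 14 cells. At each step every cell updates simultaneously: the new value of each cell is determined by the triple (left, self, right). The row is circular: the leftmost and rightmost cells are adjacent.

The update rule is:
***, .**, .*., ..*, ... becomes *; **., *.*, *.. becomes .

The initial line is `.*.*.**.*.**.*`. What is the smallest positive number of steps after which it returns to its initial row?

14

step 1: .*.*.*..*.*..*
step 2: .*.*.*.**.*.**
step 3: .*.*.*.*..*.*.
step 4: **.*.*.*.**.*.
step 5: *..*.*.*.*..*.
step 6: *.**.*.*.*.**.
step 7: *.*..*.*.*.*..
step 8: *.*.**.*.*.*.*
step 9: ..*.*..*.*.*.*
step 10: .**.*.**.*.*.*
step 11: .*..*.*..*.*.*
step 12: .*.**.*.**.*.*
step 13: .*.*..*.*..*.*
step 14: .*.*.**.*.**.*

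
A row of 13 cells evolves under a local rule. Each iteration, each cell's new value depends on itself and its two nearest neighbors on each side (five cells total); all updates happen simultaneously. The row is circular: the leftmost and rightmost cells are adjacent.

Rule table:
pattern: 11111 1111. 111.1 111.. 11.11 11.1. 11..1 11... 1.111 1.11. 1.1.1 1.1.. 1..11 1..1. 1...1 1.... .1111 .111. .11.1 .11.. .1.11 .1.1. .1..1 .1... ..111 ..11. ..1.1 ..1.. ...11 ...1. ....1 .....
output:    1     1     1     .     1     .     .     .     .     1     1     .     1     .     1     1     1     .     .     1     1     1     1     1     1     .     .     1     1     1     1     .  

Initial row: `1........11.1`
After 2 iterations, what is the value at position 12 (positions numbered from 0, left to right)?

1.1....11..11
1..1111.1.11.
position 12 holds .

.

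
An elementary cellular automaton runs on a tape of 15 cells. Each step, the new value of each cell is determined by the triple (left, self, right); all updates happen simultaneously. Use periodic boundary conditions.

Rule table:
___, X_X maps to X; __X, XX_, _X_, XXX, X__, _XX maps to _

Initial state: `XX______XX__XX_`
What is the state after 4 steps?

_X______XXXXX__

___XXXX_______X
_X______XXXXX__
___XXXX_______X  (repeats step 1; period 2)
step 4: _X______XXXXX__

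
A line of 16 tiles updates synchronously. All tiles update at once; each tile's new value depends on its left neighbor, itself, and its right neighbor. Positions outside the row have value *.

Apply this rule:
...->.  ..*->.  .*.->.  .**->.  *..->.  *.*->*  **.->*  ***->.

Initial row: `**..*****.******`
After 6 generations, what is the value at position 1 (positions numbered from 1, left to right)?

*

.*......**......
*........*......
*...............
*...............  (fixed point — unchanged through generation 6)
position 1 holds *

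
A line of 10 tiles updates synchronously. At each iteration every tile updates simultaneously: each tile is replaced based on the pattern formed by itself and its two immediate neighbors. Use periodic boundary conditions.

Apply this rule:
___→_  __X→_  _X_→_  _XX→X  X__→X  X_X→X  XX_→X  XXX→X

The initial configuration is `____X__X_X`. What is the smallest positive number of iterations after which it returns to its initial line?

10

iteration 1: X____X__X_
iteration 2: _X____X__X
iteration 3: X_X____X__
iteration 4: _X_X____X_
iteration 5: __X_X____X
iteration 6: X__X_X____
iteration 7: _X__X_X___
iteration 8: __X__X_X__
iteration 9: ___X__X_X_
iteration 10: ____X__X_X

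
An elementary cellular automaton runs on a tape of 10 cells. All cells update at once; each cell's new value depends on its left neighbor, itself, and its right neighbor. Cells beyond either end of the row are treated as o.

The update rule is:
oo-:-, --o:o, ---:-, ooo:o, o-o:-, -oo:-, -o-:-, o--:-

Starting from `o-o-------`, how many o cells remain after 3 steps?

---------o
--------o-
-------o--
count of o: 1

1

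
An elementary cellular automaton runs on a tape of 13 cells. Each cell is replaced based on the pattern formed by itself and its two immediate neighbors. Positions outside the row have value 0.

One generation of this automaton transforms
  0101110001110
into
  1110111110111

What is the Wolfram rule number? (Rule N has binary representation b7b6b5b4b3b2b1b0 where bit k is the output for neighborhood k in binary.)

247

position 4: 111 → 1  (bit 7 = 1)
position 5: 110 → 1  (bit 6 = 1)
position 2: 101 → 1  (bit 5 = 1)
position 6: 100 → 1  (bit 4 = 1)
position 3: 011 → 0  (bit 3 = 0)
position 1: 010 → 1  (bit 2 = 1)
position 0: 001 → 1  (bit 1 = 1)
position 7: 000 → 1  (bit 0 = 1)
bits b7..b0 = 11110111 = 247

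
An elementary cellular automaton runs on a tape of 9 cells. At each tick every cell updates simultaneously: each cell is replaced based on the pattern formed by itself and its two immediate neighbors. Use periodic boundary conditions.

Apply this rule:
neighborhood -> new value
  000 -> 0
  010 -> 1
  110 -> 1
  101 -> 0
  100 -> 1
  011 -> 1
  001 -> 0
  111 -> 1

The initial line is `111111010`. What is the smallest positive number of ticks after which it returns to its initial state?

1

tick 1: 111111010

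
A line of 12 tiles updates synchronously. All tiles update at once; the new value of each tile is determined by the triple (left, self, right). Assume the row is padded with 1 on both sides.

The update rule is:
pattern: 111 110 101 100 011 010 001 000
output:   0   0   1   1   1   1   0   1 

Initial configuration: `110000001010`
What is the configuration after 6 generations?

101001111010

001111101111
101000011000
011111010110
110000111101
001110100011
101001111010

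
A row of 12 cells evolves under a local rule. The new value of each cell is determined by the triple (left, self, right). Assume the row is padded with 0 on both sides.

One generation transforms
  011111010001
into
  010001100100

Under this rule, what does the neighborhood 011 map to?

At position 1 the neighborhood is 011; the next row has 1 there.

1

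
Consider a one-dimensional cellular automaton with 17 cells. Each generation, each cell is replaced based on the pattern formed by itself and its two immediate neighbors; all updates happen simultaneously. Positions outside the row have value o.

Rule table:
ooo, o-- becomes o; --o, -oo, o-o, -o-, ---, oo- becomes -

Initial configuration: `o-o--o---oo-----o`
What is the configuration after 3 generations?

-o---o--o----o---

---o--o----o-----
o---o--o----o----
-o---o--o----o---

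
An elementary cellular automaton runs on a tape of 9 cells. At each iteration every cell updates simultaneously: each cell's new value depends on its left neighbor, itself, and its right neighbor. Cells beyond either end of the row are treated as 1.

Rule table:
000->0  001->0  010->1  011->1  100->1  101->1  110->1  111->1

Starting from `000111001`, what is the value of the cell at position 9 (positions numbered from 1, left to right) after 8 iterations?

1

100111101
110111111
111111111
111111111  (fixed point — unchanged through iteration 8)
position 9 holds 1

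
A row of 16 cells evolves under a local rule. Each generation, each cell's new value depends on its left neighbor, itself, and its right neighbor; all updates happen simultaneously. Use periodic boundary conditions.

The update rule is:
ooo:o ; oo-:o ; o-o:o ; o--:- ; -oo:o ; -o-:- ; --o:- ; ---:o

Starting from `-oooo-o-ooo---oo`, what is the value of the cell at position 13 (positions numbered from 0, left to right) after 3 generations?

o

oooooo-oooo-o-oo
oooooooooooo-ooo
oooooooooooooooo
position 13 holds o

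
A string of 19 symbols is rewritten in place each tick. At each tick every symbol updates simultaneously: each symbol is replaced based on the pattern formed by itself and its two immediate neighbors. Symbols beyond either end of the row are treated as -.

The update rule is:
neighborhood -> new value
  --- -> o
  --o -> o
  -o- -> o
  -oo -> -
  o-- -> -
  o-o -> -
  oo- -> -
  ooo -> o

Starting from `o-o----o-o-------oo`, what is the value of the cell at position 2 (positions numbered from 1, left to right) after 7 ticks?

-

tick 1: o-o-oooo-o-oooooo--
tick 2: o-o--oo--o--oooo--o
tick 3: o-o-o---oo-o-oo--oo
tick 4: o-o-o-oo---o----o--
tick 5: o-o-o----ooo-oooo-o
tick 6: o-o-o-ooo-o---oo--o
tick 7: o-o-o--o--o-oo---oo
position 2 holds -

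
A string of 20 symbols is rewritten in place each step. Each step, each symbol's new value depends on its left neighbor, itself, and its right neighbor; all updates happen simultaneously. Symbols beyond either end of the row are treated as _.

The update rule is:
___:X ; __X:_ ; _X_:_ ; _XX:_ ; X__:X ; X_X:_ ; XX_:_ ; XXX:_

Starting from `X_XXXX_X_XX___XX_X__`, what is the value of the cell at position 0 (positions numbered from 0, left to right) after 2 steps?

X

step 1: ___________XX_____XX
step 2: XXXXXXXXXX___XXXX___
position 0 holds X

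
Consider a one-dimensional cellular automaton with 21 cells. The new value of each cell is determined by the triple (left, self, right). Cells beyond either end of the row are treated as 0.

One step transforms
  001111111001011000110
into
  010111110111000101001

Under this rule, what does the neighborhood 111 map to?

At position 3 the neighborhood is 111; the next row has 1 there.

1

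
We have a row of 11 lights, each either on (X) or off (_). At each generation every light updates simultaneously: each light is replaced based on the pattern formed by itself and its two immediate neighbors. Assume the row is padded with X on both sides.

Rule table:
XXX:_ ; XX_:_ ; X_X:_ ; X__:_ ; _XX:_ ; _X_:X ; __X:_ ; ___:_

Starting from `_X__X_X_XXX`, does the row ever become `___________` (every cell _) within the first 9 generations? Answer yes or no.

_X__X_X____
_X__X_X____  (fixed point — unchanged through generation 9)
generation 9 is _X__X_X____, still not uniform _

no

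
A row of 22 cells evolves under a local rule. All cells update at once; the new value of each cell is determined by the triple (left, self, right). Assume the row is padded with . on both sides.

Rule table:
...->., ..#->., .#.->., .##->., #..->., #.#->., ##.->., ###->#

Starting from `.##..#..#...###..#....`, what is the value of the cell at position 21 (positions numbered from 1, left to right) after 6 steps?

.

.............#........
......................
......................  (fixed point — unchanged through step 6)
position 21 holds .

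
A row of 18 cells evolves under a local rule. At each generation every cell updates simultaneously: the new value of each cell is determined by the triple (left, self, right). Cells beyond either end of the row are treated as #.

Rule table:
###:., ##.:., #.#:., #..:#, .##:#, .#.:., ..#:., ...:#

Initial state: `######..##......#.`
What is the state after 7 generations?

........#....#.#..

......#.#.#####...
#####.....#....##.
.....####..###.#..
####.#...#.#....#.
......##....###...
#####.#.###.#..##.
........#....#.#..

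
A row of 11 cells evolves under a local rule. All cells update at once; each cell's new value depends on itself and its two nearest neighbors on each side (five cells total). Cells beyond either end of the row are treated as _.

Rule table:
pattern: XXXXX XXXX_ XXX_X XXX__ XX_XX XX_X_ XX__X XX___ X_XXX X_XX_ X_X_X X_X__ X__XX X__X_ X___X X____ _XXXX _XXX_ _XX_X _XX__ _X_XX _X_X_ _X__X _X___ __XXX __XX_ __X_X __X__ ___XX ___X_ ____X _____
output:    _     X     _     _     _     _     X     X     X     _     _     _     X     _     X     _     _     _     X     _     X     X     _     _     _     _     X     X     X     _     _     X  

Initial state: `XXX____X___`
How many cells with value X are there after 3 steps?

5

step 1: ___X___X__X
step 2: X__X_X_X__X
step 3: X__XX_X___X
count of X: 5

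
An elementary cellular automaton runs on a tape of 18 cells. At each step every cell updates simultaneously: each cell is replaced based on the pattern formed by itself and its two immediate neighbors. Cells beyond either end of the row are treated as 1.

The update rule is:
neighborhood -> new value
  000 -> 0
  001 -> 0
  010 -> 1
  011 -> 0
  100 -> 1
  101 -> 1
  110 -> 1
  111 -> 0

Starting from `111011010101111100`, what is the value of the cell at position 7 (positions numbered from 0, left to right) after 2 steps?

0

001101111110000110
100110000011000011
position 7 holds 0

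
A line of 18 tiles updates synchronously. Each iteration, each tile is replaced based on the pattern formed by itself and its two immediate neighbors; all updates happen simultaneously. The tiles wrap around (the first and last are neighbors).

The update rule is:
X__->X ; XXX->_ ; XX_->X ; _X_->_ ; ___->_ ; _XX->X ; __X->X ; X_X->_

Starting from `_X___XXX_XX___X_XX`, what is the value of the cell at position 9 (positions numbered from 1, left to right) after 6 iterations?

__X_XX_X_XXX_X__XX
XX__XX___X_X__XXXX
_XXXXXX_X___XXX___
XX____X__X_XX_XX__
XXX__X_XX__XX_XXXX
__XXX__XXXXXX_X___
position 9 holds X

X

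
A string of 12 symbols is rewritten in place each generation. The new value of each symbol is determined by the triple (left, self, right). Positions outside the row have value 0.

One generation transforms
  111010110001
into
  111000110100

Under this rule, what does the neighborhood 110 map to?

1

At position 2 the neighborhood is 110; the next row has 1 there.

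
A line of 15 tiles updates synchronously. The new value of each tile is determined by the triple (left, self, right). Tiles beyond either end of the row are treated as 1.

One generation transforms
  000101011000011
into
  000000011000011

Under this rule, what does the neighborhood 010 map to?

0

At position 3 the neighborhood is 010; the next row has 0 there.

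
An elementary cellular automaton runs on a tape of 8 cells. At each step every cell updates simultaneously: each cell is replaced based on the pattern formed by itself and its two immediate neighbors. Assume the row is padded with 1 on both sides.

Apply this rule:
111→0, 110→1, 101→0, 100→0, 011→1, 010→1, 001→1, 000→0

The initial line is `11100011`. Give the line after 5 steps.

step 1: 00100110
step 2: 01101110
step 3: 01101010
step 4: 01101010  (fixed point — unchanged through step 5)

01101010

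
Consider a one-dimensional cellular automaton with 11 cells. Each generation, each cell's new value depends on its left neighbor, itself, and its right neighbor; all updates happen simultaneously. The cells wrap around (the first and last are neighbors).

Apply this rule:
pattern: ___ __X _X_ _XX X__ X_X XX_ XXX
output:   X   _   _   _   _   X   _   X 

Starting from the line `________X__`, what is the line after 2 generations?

XXXXXX__X__

XXXXXXX___X
XXXXXX__X__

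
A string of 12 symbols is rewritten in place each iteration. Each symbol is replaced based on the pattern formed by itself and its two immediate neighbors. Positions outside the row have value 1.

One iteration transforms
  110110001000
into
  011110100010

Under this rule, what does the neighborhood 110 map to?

1

At position 1 the neighborhood is 110; the next row has 1 there.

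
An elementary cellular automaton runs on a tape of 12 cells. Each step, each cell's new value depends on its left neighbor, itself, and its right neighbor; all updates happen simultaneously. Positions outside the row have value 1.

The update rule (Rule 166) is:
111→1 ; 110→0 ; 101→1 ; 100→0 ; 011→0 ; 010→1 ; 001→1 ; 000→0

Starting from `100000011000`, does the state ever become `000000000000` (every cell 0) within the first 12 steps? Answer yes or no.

000000100001
000001100010
000010000111
000110001011
001000011101
011000101010
100001111111
000010111111
000111011111
001010101111
011111110111
101111101011
step 12 is 101111101011, still not uniform 0

no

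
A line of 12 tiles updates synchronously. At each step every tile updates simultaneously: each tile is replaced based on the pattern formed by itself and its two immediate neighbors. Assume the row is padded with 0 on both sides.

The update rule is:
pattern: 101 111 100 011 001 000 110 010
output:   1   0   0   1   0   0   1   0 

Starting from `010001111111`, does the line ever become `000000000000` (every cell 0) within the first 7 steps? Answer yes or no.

000001000001
000000000000
all cells are 0 at step 2

yes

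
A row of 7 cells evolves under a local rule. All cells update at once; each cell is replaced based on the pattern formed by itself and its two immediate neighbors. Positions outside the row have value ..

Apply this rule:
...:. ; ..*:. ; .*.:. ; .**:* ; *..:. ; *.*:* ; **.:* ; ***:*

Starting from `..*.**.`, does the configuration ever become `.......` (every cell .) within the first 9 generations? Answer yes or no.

no

generation 1: ...***.
generation 2: ...***.  (fixed point — unchanged through generation 9)
generation 9 is ...***., still not uniform .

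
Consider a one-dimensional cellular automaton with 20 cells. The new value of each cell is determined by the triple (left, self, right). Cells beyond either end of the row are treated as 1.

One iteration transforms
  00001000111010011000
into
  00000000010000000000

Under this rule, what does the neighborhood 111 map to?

1

At position 9 the neighborhood is 111; the next row has 1 there.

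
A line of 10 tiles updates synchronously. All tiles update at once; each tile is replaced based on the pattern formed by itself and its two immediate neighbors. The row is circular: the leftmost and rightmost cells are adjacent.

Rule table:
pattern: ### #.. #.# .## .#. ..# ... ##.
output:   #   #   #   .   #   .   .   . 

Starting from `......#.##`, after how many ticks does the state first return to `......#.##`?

10

#.....##..
##......#.
..#.....##
#.##......
##..#.....
..#.##....
..##..#...
....#.##..
....##..#.
......#.##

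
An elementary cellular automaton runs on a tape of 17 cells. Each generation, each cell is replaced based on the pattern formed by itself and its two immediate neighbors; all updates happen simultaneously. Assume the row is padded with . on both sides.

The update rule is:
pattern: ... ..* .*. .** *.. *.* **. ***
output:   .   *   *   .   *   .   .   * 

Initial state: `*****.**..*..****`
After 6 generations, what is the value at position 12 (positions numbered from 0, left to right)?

*

.***....*****.**.
*.*.*..*.***....*
*.*.****..*.*..**
*.*..**.***.***..
*.***....*...*.*.
*..*.*..***.**.**
position 12 holds *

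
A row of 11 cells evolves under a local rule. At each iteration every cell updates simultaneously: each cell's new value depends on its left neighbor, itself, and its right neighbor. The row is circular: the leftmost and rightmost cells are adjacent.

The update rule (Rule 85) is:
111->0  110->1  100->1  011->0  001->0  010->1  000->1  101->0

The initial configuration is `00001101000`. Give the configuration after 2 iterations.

00110100000

iteration 1: 11100101111
iteration 2: 00110100000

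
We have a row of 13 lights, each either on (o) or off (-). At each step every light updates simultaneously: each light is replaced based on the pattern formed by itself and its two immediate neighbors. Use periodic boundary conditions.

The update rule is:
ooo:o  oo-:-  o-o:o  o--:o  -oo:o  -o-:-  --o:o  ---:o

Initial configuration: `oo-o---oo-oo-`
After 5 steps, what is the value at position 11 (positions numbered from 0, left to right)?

o-o-oooo-oo-o
-o-oooo-oo-oo
o-oooo-oo-oo-
-oooo-oo-oo-o
oooo-oo-oo-o-
position 11 holds o

o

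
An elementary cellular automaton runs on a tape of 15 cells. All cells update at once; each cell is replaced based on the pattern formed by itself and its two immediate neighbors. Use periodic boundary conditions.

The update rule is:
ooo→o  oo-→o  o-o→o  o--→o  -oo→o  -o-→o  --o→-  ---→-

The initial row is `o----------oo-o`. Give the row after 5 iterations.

oooooo-----oooo

oo---------oooo
ooo--------oooo
oooo-------oooo
ooooo------oooo
oooooo-----oooo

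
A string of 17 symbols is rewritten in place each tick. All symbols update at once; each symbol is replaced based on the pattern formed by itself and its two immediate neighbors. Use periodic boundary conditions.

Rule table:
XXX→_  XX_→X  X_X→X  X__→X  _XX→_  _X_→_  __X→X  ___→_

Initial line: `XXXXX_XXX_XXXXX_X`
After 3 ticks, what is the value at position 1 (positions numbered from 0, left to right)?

_

____XX__XX____XX_
___X_XXX_XX__X_XX
X_X_X__XX_XXX_X_X
position 1 holds _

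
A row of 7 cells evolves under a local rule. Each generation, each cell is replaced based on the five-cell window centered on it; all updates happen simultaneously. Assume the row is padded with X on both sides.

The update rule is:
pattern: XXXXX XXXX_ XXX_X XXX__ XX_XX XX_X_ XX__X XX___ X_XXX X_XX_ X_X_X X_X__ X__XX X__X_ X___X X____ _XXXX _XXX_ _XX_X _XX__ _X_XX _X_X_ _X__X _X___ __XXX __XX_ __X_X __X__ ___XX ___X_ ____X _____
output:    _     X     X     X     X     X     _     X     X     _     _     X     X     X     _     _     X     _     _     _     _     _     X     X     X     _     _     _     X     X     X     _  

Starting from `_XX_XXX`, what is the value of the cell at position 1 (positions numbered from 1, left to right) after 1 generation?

X

X__XXX_
position 1 holds X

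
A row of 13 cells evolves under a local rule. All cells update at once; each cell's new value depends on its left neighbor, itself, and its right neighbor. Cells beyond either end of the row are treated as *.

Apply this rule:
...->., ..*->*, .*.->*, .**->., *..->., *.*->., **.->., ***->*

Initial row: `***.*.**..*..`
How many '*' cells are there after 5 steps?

**..*....**.*
*..**...*....
..*....**...*
.**...*....*.
.....**...**.
count of *: 4

4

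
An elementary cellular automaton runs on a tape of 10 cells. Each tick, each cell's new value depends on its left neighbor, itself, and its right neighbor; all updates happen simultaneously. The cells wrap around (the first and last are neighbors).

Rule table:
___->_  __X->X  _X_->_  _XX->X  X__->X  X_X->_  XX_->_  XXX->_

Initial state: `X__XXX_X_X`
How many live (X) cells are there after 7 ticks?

6

_XXX_____X
_X__X___X_
X_XX_X_X_X
__X______X
XX_X____X_
X___X__X__
_X_X_XX_XX
count of X: 6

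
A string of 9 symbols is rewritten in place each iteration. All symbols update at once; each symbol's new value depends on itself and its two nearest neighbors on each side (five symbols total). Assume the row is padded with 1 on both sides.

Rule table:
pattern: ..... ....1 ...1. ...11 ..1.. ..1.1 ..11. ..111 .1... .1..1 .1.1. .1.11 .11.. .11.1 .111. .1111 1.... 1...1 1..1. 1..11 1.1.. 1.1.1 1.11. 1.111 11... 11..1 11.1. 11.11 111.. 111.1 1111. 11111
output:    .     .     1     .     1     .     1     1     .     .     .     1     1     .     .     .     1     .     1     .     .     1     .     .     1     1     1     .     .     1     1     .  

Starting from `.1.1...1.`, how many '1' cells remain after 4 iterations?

2

11....1.1
1.11.1.1.
1...11.11
.1..1....
count of 1: 2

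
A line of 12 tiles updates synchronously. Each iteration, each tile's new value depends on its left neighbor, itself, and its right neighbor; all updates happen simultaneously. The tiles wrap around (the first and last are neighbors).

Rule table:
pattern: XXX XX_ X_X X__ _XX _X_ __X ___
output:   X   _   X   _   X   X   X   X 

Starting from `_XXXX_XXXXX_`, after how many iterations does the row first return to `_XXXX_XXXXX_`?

12

XXXX_XXXXX__
XXX_XXXXX__X
XX_XXXXX__XX
X_XXXXX__XXX
_XXXXX__XXXX
XXXXX__XXXX_
XXXX__XXXX_X
XXX__XXXX_XX
XX__XXXX_XXX
X__XXXX_XXXX
__XXXX_XXXXX
_XXXX_XXXXX_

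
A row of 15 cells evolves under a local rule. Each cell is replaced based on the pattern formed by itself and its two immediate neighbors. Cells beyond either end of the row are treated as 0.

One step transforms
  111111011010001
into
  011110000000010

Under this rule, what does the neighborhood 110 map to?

0

At position 5 the neighborhood is 110; the next row has 0 there.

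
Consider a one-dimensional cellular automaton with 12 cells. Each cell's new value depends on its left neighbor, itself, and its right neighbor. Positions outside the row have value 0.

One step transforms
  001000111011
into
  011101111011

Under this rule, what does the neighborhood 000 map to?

0

At position 0 the neighborhood is 000; the next row has 0 there.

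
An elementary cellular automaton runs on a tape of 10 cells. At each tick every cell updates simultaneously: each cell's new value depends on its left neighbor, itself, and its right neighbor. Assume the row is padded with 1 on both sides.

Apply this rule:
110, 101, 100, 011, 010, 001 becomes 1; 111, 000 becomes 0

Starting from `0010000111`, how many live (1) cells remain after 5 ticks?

1111001100
0001111111
1011000000
1111100001
0000110011
count of 1: 4

4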